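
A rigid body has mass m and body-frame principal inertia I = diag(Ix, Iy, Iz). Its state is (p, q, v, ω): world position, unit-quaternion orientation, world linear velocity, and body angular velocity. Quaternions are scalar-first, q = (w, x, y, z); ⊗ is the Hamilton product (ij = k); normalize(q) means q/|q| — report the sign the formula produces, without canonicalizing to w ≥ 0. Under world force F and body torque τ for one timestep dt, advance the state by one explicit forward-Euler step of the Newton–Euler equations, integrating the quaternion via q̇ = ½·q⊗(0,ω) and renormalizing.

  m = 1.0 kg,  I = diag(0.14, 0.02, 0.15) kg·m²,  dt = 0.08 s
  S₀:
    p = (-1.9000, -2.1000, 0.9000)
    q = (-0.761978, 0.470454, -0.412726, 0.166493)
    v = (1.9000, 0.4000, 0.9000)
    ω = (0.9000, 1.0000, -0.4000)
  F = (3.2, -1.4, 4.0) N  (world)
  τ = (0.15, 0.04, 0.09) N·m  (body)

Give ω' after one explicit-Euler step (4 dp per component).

ω×(Iω) gyroscopic = (-0.0520, 0.0036, -0.1080)
α = I⁻¹(τ − ω×Iω) = (1.4429, 1.8200, 1.3200)
new body rate ω' = (1.0154, 1.1456, -0.2944)

ω' = (1.0154, 1.1456, -0.2944)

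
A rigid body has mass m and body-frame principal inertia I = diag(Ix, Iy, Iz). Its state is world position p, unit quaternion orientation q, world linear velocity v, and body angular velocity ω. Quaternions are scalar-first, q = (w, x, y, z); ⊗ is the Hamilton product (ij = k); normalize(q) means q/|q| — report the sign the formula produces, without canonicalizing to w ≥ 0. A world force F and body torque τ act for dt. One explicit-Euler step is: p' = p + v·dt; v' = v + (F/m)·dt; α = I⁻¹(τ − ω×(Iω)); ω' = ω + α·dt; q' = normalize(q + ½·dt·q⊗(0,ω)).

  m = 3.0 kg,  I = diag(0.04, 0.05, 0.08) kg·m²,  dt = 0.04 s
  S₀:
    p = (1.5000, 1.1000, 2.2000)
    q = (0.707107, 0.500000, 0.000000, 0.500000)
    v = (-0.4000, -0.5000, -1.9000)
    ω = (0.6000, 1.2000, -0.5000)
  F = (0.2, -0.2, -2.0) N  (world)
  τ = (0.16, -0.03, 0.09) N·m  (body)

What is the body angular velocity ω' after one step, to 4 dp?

gyro term ω×Iω = (-0.0180, 0.0120, 0.0072)
(τ − ω×Iω)/I = (4.4500, -0.8400, 1.0350)
new body rate ω' = (0.7780, 1.1664, -0.4586)

ω' = (0.7780, 1.1664, -0.4586)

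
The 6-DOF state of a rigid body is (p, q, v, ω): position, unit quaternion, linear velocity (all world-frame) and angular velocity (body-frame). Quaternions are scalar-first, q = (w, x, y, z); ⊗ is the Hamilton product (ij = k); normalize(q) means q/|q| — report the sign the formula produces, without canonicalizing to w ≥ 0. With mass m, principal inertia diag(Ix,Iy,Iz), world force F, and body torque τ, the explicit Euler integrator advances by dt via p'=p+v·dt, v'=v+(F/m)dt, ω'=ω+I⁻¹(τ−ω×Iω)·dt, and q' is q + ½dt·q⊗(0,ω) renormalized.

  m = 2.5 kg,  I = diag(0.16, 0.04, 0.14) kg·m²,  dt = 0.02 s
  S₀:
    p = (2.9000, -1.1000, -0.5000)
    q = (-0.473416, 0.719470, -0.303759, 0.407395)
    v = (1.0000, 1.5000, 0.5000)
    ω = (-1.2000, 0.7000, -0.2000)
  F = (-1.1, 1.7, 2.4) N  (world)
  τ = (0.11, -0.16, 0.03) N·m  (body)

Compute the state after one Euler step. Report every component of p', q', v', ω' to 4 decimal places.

p' = (2.9200, -1.0700, -0.4900)
q' = (-0.4618, 0.7228, -0.3105, 0.4097)
v' = (0.9912, 1.5136, 0.5192)
ω' = (-1.1845, 0.6176, -0.2101)

(τ − ω×Iω)/I = (0.7750, -4.1200, -0.5057)
new body rate ω' = (-1.1845, 0.6176, -0.2101)
q⊗(0,ω) = (1.1574743, 0.3436745, -0.6763712, 0.2338014)
updated quaternion q' = (-0.4618, 0.7228, -0.3105, 0.4097)
a = F/m = (-0.4400, 0.6800, 0.9600)
new position p' = (2.9200, -1.0700, -0.4900)
v + (F/m)dt = (0.9912, 1.5136, 0.5192)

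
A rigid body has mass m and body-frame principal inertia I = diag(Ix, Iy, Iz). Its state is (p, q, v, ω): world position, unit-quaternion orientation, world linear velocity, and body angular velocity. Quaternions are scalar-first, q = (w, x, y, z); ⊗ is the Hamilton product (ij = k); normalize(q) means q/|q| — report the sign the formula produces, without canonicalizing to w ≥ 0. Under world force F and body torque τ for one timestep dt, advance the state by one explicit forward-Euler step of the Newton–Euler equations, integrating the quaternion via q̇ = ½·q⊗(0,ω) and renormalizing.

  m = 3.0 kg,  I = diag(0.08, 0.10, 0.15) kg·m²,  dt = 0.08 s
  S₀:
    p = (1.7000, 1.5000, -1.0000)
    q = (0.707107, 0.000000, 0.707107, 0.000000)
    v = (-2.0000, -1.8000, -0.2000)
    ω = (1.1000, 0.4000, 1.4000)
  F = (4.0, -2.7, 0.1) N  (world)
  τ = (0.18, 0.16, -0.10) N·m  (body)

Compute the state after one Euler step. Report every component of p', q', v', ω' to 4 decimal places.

p' = (1.5400, 1.3560, -1.0160)
q' = (0.6939, 0.0705, 0.7165, 0.0085)
v' = (-1.8933, -1.8720, -0.1973)
ω' = (1.2520, 0.6142, 1.3420)

p' = p + v·dt = (1.5400, 1.3560, -1.0160)
new velocity v' = (-1.8933, -1.8720, -0.1973)
precession coupling ω×(Iω) = (0.0280, -0.1078, 0.0088)
(τ − ω×Iω)/I = (1.9000, 2.6780, -0.7253)
new body rate ω' = (1.2520, 0.6142, 1.3420)
Hamilton product q⊗(0,ω) = (-0.2828428, 1.7677675, 0.2828428, 0.2121321)
updated quaternion q' = (0.6939, 0.0705, 0.7165, 0.0085)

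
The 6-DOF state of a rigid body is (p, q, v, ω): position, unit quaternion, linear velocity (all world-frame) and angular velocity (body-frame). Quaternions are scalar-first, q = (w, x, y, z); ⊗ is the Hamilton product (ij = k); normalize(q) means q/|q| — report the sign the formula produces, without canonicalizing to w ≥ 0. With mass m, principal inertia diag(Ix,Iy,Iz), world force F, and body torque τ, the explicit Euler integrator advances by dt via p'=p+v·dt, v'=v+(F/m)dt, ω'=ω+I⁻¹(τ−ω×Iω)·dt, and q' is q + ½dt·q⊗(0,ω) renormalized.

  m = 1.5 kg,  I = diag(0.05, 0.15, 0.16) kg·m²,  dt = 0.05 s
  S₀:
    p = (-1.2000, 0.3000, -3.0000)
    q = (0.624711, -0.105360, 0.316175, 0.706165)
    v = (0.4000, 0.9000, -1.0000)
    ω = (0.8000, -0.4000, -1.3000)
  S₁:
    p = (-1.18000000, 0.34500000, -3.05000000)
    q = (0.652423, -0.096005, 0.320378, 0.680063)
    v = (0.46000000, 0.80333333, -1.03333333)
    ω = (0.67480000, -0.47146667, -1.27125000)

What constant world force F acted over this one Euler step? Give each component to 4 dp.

v₁ − v₀ = (0.06000000, -0.09666667, -0.03333333)
m·(v₁−v₀)/dt = (1.8000, -2.9000, -1.0000)

F = (1.8000, -2.9000, -1.0000)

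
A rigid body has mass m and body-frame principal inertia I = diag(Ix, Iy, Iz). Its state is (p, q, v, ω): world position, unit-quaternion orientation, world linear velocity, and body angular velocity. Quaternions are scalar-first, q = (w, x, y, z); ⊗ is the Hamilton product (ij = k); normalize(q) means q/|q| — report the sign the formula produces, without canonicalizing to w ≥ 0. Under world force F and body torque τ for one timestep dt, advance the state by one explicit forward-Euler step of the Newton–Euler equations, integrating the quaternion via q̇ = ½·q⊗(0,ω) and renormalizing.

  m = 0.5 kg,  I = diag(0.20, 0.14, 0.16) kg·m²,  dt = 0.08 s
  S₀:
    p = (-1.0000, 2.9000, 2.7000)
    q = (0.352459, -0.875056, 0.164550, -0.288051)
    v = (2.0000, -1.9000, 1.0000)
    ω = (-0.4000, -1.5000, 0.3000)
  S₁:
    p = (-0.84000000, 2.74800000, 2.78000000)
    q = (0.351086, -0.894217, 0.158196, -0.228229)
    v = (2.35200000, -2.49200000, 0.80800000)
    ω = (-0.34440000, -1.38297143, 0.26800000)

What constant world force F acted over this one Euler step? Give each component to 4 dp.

v₁ − v₀ = (0.35200000, -0.59200000, -0.19200000)
m·(v₁−v₀)/dt = (2.2000, -3.7000, -1.2000)

F = (2.2000, -3.7000, -1.2000)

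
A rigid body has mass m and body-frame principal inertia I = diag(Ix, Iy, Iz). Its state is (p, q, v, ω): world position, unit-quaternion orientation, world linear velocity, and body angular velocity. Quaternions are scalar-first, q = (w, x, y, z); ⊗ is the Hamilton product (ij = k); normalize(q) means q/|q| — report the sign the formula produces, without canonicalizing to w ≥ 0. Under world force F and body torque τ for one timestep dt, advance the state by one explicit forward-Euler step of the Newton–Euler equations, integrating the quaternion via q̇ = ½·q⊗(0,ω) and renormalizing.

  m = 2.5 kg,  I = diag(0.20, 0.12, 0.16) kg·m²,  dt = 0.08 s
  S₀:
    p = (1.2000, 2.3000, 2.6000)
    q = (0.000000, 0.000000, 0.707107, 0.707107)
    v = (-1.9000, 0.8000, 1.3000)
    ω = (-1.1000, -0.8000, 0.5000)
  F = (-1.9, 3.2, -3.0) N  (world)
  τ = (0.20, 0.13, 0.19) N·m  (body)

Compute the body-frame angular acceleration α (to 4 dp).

α = (1.0800, 1.2667, 1.6275)

precession coupling ω×(Iω) = (-0.0160, -0.0220, -0.0704)
(τ − ω×Iω)/I = (1.0800, 1.2667, 1.6275)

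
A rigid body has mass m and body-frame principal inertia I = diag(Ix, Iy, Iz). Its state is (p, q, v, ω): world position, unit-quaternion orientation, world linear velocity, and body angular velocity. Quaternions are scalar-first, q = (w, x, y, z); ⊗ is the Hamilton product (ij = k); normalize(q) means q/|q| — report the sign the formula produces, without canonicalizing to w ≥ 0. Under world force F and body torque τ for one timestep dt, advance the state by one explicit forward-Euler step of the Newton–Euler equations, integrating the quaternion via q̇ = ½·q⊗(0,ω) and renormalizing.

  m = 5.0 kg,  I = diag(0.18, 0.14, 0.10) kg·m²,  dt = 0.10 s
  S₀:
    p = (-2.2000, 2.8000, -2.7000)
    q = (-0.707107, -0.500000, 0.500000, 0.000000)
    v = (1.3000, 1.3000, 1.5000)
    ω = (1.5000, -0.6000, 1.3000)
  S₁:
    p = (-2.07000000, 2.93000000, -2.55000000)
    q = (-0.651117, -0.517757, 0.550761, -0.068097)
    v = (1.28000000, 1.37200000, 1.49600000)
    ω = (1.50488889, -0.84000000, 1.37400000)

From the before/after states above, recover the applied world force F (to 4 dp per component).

F = (-1.0000, 3.6000, -0.2000)

v₁ − v₀ = (-0.02000000, 0.07200000, -0.00400000)
F = m·Δv/dt = (-1.0000, 3.6000, -0.2000)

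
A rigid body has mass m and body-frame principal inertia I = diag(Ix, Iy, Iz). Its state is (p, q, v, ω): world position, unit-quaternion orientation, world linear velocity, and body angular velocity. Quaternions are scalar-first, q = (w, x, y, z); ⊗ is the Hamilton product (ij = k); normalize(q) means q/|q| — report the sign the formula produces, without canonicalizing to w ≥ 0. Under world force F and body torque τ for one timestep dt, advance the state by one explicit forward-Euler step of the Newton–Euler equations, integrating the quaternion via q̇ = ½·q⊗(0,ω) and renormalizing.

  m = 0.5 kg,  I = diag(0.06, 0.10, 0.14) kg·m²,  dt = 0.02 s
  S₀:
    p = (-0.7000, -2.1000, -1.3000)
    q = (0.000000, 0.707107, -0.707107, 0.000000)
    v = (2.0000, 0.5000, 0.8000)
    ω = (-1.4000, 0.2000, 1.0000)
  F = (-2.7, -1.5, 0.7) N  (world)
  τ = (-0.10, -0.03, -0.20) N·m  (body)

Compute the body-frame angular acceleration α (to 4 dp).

ω×(Iω) gyroscopic = (0.0080, 0.1120, -0.0112)
(τ − ω×Iω)/I = (-1.8000, -1.4200, -1.3486)

α = (-1.8000, -1.4200, -1.3486)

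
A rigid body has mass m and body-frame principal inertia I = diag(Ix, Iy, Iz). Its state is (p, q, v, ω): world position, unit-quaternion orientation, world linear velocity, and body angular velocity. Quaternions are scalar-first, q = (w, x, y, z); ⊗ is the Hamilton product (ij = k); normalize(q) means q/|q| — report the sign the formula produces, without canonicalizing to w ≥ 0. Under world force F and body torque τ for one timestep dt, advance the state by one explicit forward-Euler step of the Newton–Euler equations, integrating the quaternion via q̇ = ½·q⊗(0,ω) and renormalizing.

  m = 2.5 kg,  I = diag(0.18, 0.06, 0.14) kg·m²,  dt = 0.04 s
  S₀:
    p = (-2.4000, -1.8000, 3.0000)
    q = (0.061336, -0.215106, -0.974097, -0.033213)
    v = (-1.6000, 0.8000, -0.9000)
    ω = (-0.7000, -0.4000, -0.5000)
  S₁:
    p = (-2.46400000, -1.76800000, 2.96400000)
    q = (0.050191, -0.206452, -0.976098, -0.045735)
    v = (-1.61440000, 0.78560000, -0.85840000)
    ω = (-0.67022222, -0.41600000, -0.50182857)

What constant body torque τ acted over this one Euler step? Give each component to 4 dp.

τ = (0.1500, -0.0100, -0.0400)

rate change Δω = (0.02977778, -0.01600000, -0.00182857)
ω₀×(Iω₀) = (0.0160, 0.0140, -0.0336)
I·α + gyro = (0.1500, -0.0100, -0.0400)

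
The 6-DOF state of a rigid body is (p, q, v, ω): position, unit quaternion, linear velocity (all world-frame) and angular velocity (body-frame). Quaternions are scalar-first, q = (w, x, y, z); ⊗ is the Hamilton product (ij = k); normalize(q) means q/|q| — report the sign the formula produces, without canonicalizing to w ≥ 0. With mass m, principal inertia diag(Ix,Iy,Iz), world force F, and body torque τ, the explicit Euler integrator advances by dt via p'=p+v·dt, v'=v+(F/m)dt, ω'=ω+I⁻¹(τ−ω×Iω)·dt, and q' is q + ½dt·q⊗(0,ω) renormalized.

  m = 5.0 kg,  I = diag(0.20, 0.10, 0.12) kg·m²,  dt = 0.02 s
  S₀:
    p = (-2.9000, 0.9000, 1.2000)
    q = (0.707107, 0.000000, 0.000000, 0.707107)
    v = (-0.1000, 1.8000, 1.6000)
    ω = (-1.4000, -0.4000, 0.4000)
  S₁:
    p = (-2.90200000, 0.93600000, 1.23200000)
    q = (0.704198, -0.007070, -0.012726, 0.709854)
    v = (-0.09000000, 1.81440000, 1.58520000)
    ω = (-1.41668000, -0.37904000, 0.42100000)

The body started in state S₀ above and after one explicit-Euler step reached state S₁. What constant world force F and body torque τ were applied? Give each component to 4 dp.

Δω = ω₁−ω₀ = (-0.01668000, 0.02096000, 0.02100000)
I·α + gyro = (-0.1700, 0.0600, 0.0700)
Δv = v₁−v₀ = (0.01000000, 0.01440000, -0.01480000)
F = m·Δv/dt = (2.5000, 3.6000, -3.7000)

F = (2.5000, 3.6000, -3.7000)
τ = (-0.1700, 0.0600, 0.0700)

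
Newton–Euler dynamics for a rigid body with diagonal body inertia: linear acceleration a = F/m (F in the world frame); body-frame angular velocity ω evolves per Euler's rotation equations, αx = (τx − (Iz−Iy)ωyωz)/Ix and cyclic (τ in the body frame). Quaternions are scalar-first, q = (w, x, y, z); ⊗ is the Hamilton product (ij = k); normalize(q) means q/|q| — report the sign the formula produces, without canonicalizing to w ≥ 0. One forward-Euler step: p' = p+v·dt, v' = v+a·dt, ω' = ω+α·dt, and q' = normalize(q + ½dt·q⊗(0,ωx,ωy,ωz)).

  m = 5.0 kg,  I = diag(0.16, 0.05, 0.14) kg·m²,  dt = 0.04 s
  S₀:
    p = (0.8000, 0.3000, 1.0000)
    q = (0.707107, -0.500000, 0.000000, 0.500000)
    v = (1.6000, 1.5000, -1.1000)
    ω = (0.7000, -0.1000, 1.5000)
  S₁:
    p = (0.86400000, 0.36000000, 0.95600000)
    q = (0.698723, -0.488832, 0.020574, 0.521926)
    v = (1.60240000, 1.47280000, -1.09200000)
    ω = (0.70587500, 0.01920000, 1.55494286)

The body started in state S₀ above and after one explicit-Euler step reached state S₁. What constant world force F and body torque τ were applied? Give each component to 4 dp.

F = (0.3000, -3.4000, 1.0000)
τ = (0.0100, 0.1700, 0.2000)

rate change Δω = (0.00587500, 0.11920000, 0.05494286)
ω₀×(Iω₀) = (-0.0135, 0.0210, 0.0077)
I·α + gyro = (0.0100, 0.1700, 0.2000)
Δv = v₁−v₀ = (0.00240000, -0.02720000, 0.00800000)
m·(v₁−v₀)/dt = (0.3000, -3.4000, 1.0000)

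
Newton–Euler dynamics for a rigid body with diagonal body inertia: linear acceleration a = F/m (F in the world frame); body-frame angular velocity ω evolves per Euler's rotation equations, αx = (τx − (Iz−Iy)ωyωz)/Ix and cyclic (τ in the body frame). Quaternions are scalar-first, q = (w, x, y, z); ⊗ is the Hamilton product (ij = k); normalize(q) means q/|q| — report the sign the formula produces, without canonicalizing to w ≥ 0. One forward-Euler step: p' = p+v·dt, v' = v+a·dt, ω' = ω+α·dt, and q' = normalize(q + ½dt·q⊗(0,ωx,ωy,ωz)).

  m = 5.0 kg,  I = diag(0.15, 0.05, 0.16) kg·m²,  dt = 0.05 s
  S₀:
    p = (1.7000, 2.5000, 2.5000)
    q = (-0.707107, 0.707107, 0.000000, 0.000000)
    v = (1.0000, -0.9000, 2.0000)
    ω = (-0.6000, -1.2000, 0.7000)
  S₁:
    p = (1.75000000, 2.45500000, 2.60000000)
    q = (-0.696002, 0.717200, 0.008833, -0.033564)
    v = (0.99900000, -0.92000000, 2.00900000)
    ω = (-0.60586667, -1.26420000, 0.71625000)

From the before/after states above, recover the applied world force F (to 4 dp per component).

F = (-0.1000, -2.0000, 0.9000)

velocity change Δv = (-0.00100000, -0.02000000, 0.00900000)
F = m·Δv/dt = (-0.1000, -2.0000, 0.9000)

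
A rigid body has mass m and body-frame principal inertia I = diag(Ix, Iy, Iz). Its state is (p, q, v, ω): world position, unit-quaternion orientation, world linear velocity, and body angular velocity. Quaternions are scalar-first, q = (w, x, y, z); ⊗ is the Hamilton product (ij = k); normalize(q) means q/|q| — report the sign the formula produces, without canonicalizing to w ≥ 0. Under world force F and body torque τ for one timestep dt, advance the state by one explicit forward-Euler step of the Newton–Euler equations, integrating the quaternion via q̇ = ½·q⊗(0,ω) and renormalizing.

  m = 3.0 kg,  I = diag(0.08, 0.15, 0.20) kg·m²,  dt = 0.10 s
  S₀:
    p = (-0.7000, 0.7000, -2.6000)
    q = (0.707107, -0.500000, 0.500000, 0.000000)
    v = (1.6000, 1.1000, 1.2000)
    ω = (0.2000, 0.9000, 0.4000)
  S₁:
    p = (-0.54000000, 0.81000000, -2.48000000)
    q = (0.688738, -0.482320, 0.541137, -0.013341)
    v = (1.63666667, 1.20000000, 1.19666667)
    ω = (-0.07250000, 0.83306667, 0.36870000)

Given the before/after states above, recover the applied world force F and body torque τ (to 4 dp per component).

F = (1.1000, 3.0000, -0.1000)
τ = (-0.2000, -0.1100, -0.0500)

v₁ − v₀ = (0.03666667, 0.10000000, -0.00333333)
F = m·Δv/dt = (1.1000, 3.0000, -0.1000)
ω₁ − ω₀ = (-0.27250000, -0.06693333, -0.03130000)
gyro term ω₀×Iω₀ = (0.0180, -0.0096, 0.0126)
τ = I·(Δω/dt) + ω₀×(Iω₀) = (-0.2000, -0.1100, -0.0500)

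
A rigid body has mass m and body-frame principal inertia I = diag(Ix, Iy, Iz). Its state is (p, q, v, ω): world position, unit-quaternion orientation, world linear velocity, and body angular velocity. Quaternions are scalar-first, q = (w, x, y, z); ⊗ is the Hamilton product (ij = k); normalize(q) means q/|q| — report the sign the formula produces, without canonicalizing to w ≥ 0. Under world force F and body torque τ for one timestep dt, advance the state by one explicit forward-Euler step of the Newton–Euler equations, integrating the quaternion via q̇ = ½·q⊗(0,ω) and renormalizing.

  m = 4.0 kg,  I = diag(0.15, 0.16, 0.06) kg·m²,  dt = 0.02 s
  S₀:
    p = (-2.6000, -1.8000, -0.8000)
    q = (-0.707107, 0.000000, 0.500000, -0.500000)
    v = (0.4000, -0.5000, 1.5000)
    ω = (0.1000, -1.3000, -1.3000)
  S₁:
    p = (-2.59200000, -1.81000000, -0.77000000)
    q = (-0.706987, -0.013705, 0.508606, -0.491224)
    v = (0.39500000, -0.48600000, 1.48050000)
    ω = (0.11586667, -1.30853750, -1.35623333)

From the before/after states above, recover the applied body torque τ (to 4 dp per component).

ω₁ − ω₀ = (0.01586667, -0.00853750, -0.05623333)
precession coupling = (-0.1690, -0.0117, -0.0013)
τ = I·(Δω/dt) + ω₀×(Iω₀) = (-0.0500, -0.0800, -0.1700)

τ = (-0.0500, -0.0800, -0.1700)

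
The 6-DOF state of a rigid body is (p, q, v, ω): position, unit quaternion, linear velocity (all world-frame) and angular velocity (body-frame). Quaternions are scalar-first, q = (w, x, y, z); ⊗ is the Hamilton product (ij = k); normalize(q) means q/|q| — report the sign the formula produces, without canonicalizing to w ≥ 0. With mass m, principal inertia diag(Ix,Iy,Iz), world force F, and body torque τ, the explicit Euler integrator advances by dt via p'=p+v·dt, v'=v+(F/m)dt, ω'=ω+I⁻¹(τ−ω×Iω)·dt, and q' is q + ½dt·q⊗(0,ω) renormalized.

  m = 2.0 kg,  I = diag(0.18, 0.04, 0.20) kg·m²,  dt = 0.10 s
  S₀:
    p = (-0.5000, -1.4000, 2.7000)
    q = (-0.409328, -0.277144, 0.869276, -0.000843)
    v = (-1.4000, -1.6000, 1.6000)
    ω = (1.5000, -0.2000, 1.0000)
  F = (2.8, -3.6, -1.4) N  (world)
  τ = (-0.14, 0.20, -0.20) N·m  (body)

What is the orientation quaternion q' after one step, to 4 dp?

q' = (-0.3783, -0.2633, 0.8835, -0.0834)

q⊗(0,ω) = (0.5904142, 0.2551154, 0.3577451, -1.6578132)
updated quaternion q' = (-0.3783, -0.2633, 0.8835, -0.0834)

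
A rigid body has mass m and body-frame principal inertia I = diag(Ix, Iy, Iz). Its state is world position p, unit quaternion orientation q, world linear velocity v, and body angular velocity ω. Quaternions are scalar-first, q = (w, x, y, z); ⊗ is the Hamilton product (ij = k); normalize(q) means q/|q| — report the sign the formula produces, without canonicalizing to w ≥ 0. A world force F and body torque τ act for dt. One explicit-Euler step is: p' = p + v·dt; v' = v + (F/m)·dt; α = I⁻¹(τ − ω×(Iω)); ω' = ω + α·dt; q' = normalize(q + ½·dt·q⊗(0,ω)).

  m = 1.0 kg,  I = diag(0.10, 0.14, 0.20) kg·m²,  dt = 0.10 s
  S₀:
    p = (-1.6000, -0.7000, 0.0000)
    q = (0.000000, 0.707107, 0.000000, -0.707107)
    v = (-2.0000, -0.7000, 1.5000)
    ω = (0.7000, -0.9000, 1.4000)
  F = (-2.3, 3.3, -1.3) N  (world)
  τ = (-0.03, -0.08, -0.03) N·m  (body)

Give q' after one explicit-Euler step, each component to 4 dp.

q' = (0.0246, 0.6726, -0.0739, -0.7359)

Hamilton product q⊗(0,ω) = (0.4949749, -0.6363963, -1.4849247, -0.6363963)
updated quaternion q' = (0.0246, 0.6726, -0.0739, -0.7359)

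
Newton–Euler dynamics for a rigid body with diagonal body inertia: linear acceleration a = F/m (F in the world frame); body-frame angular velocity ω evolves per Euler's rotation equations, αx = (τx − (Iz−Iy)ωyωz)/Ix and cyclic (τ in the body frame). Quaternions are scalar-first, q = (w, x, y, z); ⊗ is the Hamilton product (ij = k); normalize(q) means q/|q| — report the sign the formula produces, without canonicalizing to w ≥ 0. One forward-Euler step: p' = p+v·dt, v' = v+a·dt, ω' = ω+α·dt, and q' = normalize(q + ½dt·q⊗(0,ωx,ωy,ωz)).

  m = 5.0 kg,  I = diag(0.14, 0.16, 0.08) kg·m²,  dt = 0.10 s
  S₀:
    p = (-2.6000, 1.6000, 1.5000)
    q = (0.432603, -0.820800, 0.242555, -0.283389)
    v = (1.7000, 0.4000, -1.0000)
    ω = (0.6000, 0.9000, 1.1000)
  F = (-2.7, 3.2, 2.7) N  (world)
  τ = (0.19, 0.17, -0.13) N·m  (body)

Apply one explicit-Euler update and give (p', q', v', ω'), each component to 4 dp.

gyro term ω×Iω = (-0.0792, 0.0396, 0.0108)
(τ − ω×Iω)/I = (1.9229, 0.8150, -1.7600)
new body rate ω' = (0.7923, 0.9815, 0.9240)
q⊗(0,ω) = (0.5859084, 0.7814224, 1.1221893, -0.4083897)
updated quaternion q' = (0.4605, -0.7794, 0.2978, -0.3029)
a = (-0.5400, 0.6400, 0.5400)
p' = p + v·dt = (-2.4300, 1.6400, 1.4000)
v' = v + a·dt = (1.6460, 0.4640, -0.9460)

p' = (-2.4300, 1.6400, 1.4000)
q' = (0.4605, -0.7794, 0.2978, -0.3029)
v' = (1.6460, 0.4640, -0.9460)
ω' = (0.7923, 0.9815, 0.9240)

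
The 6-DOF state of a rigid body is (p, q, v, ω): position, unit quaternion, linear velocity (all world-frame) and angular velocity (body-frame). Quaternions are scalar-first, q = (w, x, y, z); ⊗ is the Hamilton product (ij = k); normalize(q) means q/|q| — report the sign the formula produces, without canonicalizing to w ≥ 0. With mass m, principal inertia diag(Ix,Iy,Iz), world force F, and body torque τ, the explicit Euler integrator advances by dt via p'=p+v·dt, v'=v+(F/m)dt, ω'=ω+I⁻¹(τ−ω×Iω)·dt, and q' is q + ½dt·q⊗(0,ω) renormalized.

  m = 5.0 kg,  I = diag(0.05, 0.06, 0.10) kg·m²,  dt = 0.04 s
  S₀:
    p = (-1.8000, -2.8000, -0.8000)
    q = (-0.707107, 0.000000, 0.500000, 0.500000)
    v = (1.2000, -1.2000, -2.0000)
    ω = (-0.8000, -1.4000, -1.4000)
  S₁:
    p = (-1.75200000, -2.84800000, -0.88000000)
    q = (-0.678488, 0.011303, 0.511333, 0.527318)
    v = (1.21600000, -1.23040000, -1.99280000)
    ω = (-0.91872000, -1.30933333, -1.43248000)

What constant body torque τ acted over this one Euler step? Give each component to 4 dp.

Δω = ω₁−ω₀ = (-0.11872000, 0.09066667, -0.03248000)
applied torque τ = (-0.0700, 0.0800, -0.0700)

τ = (-0.0700, 0.0800, -0.0700)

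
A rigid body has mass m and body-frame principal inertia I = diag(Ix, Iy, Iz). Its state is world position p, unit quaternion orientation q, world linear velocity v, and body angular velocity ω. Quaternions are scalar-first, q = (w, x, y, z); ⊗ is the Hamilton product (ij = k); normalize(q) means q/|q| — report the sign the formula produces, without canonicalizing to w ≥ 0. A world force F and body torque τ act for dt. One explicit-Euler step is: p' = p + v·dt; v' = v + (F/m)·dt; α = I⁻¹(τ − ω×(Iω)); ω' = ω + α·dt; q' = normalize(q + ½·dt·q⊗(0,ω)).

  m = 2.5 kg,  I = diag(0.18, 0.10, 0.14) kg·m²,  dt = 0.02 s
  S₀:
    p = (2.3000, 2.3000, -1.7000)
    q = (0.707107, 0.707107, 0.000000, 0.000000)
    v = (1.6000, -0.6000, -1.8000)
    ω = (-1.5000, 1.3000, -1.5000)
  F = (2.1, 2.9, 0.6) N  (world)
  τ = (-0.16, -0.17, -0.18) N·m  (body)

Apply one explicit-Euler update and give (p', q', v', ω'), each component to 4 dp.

p' = (2.3320, 2.2880, -1.7360)
q' = (0.7175, 0.6963, 0.0198, -0.0014)
v' = (1.6168, -0.5768, -1.7952)
ω' = (-1.5091, 1.2480, -1.5480)

new position p' = (2.3320, 2.2880, -1.7360)
new velocity v' = (1.6168, -0.5768, -1.7952)
ω×(Iω) gyroscopic = (-0.0780, 0.0900, 0.1560)
(τ − ω×Iω)/I = (-0.4556, -2.6000, -2.4000)
ω' = ω + α·dt = (-1.5091, 1.2480, -1.5480)
q⊗(0,ω) = (1.0606605, -1.0606605, 1.9798996, -0.1414214)
q' = normalize(q + ½dt·q⊗(0,ω)) = (0.7175, 0.6963, 0.0198, -0.0014)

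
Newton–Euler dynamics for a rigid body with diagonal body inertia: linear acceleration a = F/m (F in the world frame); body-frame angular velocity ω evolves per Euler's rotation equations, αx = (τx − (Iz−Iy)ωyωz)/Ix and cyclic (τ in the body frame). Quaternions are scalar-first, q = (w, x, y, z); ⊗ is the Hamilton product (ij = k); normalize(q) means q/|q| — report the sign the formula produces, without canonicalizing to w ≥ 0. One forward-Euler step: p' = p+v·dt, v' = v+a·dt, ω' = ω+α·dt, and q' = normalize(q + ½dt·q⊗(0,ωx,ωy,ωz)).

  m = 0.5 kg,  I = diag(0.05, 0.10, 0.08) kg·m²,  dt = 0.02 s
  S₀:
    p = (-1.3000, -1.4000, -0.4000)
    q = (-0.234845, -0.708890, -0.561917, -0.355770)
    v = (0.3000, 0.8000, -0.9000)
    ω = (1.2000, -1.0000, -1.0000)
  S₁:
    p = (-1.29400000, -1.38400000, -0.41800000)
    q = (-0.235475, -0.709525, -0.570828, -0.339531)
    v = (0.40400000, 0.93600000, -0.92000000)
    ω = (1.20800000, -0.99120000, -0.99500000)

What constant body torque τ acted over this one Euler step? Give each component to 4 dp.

τ = (0.0000, 0.0800, -0.0400)

ω₁ − ω₀ = (0.00800000, 0.00880000, 0.00500000)
I·α + gyro = (0.0000, 0.0800, -0.0400)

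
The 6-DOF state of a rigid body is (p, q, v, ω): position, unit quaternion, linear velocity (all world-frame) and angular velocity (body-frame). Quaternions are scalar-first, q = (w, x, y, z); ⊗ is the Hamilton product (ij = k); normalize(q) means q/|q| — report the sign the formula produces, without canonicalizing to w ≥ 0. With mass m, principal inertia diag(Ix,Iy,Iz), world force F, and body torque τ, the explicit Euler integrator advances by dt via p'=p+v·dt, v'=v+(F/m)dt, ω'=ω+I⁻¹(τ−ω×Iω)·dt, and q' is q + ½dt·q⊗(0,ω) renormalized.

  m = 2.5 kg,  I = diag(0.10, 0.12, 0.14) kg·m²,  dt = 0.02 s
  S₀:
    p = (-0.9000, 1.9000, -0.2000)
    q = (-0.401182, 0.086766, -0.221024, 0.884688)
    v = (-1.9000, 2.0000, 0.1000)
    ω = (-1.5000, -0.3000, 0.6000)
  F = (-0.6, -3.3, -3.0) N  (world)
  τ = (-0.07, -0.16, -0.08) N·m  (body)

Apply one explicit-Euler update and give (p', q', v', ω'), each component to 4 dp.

angular accel α = (-0.6640, -1.6333, -0.6357)
ω' = ω + α·dt = (-1.5133, -0.3327, 0.5873)
q⊗(0,ω) = (-0.4669710, 0.7345650, -1.2587370, -0.5982750)
updated quaternion q' = (-0.4058, 0.0941, -0.2336, 0.8786)
a = F/m = (-0.2400, -1.3200, -1.2000)
p + v·dt = (-0.9380, 1.9400, -0.1980)
v' = v + a·dt = (-1.9048, 1.9736, 0.0760)

p' = (-0.9380, 1.9400, -0.1980)
q' = (-0.4058, 0.0941, -0.2336, 0.8786)
v' = (-1.9048, 1.9736, 0.0760)
ω' = (-1.5133, -0.3327, 0.5873)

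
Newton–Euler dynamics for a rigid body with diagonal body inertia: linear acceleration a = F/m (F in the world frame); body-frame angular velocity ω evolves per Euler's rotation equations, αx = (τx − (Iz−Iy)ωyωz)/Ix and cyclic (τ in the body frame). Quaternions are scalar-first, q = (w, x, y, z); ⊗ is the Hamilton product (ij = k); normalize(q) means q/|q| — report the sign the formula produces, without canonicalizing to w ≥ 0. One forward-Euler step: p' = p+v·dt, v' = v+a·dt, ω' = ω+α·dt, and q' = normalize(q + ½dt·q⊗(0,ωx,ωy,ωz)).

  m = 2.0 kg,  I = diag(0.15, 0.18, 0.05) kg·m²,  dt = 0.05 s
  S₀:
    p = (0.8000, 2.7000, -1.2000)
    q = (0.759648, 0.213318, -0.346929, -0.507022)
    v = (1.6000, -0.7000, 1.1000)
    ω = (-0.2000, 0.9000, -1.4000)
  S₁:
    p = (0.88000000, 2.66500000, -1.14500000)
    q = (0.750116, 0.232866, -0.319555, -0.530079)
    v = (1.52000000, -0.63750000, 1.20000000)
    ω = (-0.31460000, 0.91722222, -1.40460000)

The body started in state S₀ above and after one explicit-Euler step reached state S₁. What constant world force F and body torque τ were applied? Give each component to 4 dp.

F = (-3.2000, 2.5000, 4.0000)
τ = (-0.1800, 0.0900, -0.0100)

Δv = v₁−v₀ = (-0.08000000, 0.06250000, 0.10000000)
applied force F = (-3.2000, 2.5000, 4.0000)
ω₁ − ω₀ = (-0.11460000, 0.01722222, -0.00460000)
ω₀×(Iω₀) = (0.1638, 0.0280, -0.0054)
τ = I·(Δω/dt) + ω₀×(Iω₀) = (-0.1800, 0.0900, -0.0100)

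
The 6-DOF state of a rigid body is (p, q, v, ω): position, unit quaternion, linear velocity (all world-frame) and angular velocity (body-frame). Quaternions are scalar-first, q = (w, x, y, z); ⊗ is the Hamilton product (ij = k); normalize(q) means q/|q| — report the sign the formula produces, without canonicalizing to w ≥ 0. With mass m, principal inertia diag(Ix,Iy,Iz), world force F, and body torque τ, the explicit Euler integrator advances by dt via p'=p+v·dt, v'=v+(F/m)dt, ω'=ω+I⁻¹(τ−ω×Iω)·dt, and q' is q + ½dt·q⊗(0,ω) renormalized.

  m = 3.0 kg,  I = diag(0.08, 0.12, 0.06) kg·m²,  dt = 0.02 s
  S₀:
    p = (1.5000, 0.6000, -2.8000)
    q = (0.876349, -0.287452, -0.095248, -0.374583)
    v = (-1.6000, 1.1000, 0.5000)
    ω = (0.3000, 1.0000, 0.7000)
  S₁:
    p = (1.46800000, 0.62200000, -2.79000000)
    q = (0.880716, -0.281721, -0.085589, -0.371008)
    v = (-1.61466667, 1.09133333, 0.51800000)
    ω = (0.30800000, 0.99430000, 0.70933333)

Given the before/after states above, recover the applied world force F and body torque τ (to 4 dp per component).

rate change Δω = (0.00800000, -0.00570000, 0.00933333)
I·α + gyro = (-0.0100, -0.0300, 0.0400)
v₁ − v₀ = (-0.01466667, -0.00866667, 0.01800000)
F = m·Δv/dt = (-2.2000, -1.3000, 2.7000)

F = (-2.2000, -1.3000, 2.7000)
τ = (-0.0100, -0.0300, 0.0400)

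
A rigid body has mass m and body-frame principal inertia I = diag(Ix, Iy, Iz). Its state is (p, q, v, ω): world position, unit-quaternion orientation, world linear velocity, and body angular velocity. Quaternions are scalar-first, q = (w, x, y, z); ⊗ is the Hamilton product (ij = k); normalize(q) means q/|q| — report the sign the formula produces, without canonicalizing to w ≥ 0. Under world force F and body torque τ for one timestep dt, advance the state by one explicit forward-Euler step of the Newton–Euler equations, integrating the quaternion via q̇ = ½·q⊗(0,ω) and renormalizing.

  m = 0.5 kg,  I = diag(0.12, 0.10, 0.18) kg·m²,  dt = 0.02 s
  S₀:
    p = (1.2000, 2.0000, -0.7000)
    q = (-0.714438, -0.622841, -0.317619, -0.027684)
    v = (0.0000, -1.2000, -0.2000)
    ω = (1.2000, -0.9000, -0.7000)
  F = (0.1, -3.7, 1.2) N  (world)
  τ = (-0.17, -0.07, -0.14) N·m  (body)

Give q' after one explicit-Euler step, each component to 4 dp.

q' = (-0.7099, -0.6294, -0.3158, -0.0133)

Hamilton product q⊗(0,ω) = (0.4421733, -0.6599079, 0.1737847, 1.4418063)
q' = normalize(q + ½dt·q⊗(0,ω)) = (-0.7099, -0.6294, -0.3158, -0.0133)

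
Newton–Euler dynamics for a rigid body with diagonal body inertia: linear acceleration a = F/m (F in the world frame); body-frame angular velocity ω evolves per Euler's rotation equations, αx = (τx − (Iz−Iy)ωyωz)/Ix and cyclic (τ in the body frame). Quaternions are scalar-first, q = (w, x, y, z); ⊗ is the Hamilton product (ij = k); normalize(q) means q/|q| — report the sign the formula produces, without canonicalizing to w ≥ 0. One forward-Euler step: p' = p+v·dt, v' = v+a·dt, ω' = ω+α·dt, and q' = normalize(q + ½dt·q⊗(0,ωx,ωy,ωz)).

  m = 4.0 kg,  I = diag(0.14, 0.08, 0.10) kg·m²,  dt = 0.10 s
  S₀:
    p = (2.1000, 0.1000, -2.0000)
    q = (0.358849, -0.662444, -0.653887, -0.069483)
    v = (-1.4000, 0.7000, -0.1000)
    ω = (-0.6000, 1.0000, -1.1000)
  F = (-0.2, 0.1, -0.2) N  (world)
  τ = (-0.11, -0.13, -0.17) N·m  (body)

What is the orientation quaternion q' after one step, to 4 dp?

q' = (0.3667, -0.6317, -0.6682, -0.1415)

Hamilton product q⊗(0,ω) = (0.1799893, 0.5734493, -0.3281496, -1.4495101)
q + ½dt·q⊗(0,ω), renormalized = (0.3667, -0.6317, -0.6682, -0.1415)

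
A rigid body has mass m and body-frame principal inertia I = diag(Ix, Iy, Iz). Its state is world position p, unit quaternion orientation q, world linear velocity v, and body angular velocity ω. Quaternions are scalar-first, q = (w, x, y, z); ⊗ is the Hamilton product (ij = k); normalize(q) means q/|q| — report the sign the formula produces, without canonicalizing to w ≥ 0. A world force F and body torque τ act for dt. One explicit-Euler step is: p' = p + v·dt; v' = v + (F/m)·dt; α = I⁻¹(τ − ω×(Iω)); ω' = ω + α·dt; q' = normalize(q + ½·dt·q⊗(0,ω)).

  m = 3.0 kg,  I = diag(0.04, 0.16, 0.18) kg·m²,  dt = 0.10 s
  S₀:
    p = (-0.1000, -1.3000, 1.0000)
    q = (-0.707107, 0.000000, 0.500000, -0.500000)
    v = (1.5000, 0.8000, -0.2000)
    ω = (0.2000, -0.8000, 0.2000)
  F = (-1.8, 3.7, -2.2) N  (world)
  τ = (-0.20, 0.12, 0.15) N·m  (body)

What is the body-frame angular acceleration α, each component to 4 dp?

ω×(Iω) gyroscopic = (-0.0032, -0.0056, -0.0192)
α = I⁻¹(τ − ω×Iω) = (-4.9200, 0.7850, 0.9400)

α = (-4.9200, 0.7850, 0.9400)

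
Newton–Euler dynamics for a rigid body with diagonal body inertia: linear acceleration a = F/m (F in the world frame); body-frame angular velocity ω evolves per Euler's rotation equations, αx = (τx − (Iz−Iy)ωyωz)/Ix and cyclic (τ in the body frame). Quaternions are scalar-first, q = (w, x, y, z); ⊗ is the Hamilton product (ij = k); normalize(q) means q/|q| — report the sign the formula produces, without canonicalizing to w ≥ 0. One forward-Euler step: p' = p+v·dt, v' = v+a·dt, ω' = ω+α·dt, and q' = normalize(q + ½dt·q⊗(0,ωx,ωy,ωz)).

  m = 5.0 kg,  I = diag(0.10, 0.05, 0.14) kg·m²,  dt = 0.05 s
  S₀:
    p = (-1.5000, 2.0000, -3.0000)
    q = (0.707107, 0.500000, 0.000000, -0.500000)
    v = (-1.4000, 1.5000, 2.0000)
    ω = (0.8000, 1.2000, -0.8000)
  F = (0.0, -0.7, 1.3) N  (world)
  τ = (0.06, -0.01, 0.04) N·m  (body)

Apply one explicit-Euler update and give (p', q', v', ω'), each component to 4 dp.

p' = (-1.5700, 2.0750, -2.9000)
q' = (0.6865, 0.5287, 0.0212, -0.4987)
v' = (-1.4000, 1.4930, 2.0130)
ω' = (0.8732, 1.1644, -0.7686)

new position p' = (-1.5700, 2.0750, -2.9000)
v + (F/m)dt = (-1.4000, 1.4930, 2.0130)
angular accel α = (1.4640, -0.7120, 0.6286)
ω' = ω + α·dt = (0.8732, 1.1644, -0.7686)
q⊗(0,ω) = (-0.8000000, 1.1656856, 0.8485284, 0.0343144)
updated quaternion q' = (0.6865, 0.5287, 0.0212, -0.4987)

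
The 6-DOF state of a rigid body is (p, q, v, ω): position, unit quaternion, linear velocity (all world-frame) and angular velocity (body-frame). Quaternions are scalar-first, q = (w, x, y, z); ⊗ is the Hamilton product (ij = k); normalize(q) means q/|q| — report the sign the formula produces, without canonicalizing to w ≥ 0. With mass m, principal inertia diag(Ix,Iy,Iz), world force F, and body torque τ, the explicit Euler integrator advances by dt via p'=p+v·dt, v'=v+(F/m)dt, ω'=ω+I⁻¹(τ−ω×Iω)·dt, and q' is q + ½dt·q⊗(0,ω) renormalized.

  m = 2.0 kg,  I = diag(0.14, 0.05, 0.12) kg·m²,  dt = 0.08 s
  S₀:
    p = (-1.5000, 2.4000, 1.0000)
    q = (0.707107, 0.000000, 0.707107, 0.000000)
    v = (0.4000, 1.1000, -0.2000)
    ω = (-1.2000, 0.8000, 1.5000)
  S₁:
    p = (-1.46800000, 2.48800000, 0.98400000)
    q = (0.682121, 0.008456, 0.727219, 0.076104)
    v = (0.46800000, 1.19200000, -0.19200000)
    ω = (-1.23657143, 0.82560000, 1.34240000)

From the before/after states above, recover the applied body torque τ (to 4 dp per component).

τ = (0.0200, -0.0200, -0.1500)

ω₁ − ω₀ = (-0.03657143, 0.02560000, -0.15760000)
applied torque τ = (0.0200, -0.0200, -0.1500)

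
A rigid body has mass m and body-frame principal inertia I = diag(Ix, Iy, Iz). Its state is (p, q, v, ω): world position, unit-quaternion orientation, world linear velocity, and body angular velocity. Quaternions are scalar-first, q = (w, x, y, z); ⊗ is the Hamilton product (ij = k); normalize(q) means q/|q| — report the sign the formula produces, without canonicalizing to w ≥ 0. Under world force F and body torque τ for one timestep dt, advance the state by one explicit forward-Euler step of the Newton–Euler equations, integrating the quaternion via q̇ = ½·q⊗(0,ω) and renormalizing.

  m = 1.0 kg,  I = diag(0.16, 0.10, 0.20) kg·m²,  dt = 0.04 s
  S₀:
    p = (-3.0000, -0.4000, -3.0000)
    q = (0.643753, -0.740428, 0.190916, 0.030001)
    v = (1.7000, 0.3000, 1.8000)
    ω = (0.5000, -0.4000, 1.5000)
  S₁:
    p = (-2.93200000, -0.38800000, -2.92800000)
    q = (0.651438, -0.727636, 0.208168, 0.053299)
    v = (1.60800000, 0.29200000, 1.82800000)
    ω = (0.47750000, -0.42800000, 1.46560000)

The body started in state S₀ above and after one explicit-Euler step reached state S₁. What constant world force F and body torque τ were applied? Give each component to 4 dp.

Δω = ω₁−ω₀ = (-0.02250000, -0.02800000, -0.03440000)
ω₀×(Iω₀) = (-0.0600, -0.0300, 0.0120)
I·α + gyro = (-0.1500, -0.1000, -0.1600)
v₁ − v₀ = (-0.09200000, -0.00800000, 0.02800000)
applied force F = (-2.3000, -0.2000, 0.7000)

F = (-2.3000, -0.2000, 0.7000)
τ = (-0.1500, -0.1000, -0.1600)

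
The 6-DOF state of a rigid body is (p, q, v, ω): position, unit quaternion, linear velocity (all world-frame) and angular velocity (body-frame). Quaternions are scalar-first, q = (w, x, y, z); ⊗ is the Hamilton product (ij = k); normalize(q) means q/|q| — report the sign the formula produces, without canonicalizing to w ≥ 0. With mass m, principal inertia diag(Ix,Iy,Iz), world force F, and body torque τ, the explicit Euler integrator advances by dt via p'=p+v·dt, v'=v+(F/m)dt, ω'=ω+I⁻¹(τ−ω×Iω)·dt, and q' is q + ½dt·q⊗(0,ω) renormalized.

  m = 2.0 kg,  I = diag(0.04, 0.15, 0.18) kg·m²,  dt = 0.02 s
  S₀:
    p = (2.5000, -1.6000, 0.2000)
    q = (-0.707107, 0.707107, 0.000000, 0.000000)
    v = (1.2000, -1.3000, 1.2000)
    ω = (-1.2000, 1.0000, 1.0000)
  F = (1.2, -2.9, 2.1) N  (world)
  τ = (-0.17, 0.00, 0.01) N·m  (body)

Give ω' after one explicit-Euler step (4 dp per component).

α = I⁻¹(τ − ω×Iω) = (-5.0000, -1.1200, 0.7889)
ω + α·dt = (-1.3000, 0.9776, 1.0158)

ω' = (-1.3000, 0.9776, 1.0158)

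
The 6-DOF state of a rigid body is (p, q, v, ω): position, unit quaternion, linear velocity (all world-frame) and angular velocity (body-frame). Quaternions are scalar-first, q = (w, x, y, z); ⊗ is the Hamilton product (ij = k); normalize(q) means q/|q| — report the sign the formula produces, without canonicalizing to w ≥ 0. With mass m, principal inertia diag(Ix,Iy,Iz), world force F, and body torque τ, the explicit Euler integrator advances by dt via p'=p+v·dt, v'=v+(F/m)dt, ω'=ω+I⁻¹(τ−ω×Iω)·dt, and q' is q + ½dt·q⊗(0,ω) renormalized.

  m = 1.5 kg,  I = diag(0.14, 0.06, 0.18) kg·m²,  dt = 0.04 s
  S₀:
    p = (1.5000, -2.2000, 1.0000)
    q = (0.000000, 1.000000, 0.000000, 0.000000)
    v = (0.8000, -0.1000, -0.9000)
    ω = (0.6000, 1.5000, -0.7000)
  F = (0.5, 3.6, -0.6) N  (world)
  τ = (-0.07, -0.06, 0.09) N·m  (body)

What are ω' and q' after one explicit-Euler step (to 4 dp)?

(τ − ω×Iω)/I = (0.4000, -1.2800, 0.9000)
ω' = ω + α·dt = (0.6160, 1.4488, -0.6640)
q⊗(0,ω) = (-0.6000000, 0.0000000, 0.7000000, 1.5000000)
updated quaternion q' = (-0.0120, 0.9994, 0.0140, 0.0300)

ω' = (0.6160, 1.4488, -0.6640)
q' = (-0.0120, 0.9994, 0.0140, 0.0300)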